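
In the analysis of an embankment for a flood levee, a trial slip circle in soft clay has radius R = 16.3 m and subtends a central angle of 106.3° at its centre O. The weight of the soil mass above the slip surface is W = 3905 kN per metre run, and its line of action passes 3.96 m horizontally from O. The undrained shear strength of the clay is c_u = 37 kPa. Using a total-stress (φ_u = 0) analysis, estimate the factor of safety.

Taking moments about the centre O, the resisting moment is provided by the undrained shear strength acting along the arc:
Arc length L_a = R·θ = 16.3·(106.3°·π/180) = 16.3·1.8553 = 30.24 m
M_R = c_u·L_a·R = 37·30.24·16.3 = 18238.4 kN·m/m
M_D = W·d = 3905·3.96 = 15463.8 kN·m/m
FS = M_R / M_D = 18238.4 / 15463.8 = 1.179

FS = 1.18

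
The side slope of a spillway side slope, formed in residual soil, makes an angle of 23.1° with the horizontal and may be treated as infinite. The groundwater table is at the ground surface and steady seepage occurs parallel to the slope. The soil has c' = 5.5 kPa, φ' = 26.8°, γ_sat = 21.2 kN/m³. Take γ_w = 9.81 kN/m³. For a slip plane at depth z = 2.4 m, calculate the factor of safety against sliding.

FS = 0.94

With seepage parallel to the slope and the water table at the surface, the effective normal stress on the slip plane uses the buoyant unit weight γ' = γ_sat − γ_w while the driving shear stress uses γ_sat:
FS = [c' + γ' z cos²β tanφ'] / [γ_sat z sinβ cosβ]
γ' = 21.2 − 9.81 = 11.39 kN/m³
Numerator = 5.5 + 11.39·2.4·cos²23.1°·tan26.8° = 5.5 + 11.39·2.4·0.8461·0.5051 = 17.183 kPa
Denominator = 21.2·2.4·sin23.1°·cos23.1° = 21.2·2.4·0.3923·0.9198 = 18.362 kPa
FS = 17.183 / 18.362 = 0.936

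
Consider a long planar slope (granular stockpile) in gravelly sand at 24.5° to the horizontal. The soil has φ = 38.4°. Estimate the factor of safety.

For a dry cohesionless infinite slope the factor of safety is FS = tanφ / tanβ.
FS = tan38.4° / tan24.5° = 0.7926 / 0.4557 = 1.739

FS = 1.74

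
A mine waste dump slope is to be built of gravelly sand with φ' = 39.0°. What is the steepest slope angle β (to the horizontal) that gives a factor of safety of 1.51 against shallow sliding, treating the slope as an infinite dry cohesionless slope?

For an infinite dry cohesionless slope FS = tanφ'/tanβ, so tanβ = tanφ' / FS.
tanβ = tan39.0° / 1.51 = 0.8098 / 1.51 = 0.5363
β = arctan(0.5363) = 28.20°

β = 28.2°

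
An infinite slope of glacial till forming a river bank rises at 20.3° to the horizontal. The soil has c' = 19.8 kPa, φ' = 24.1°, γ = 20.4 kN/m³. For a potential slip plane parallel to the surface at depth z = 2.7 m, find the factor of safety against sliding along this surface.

FS = 2.31

For an infinite slope with a slip plane parallel to the surface (no pore pressure): FS = [c' + γz cos²β tanφ'] / [γz sinβ cosβ].
γz = 20.4·2.7 = 55.08 kN/m²
Numerator = 19.8 + 55.08·cos²20.3°·tan24.1° = 19.8 + 55.08·0.8796·0.4473 = 41.473 kPa
Denominator = 55.08·sin20.3°·cos20.3° = 55.08·0.3469·0.9379 = 17.922 kPa
FS = 41.473 / 17.922 = 2.314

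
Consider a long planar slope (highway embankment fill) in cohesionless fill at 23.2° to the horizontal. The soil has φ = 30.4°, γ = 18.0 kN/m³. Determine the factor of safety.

FS = 1.37

For a dry cohesionless infinite slope the factor of safety is FS = tanφ / tanβ.
FS = tan30.4° / tan23.2° = 0.5867 / 0.4286 = 1.369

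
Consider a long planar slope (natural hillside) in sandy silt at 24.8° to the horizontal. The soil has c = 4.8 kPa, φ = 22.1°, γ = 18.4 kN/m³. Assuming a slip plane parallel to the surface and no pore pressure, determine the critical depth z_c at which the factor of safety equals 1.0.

Setting FS = 1.00 in FS = [c + γz cos²β tanφ] / [γz sinβ cosβ] and solving for z:
z = c / [γ cosβ (FS·sinβ − cosβ·tanφ)]
  = 4.8 / [18.4·cos24.8°·(1.00·sin24.8° − cos24.8°·tan22.1°)]
  = 4.8 / [18.4·0.9078·(1.00·0.4195 − 0.9078·0.4061)]
  = 4.8 / 0.8492 = 5.652 m

z_c = 5.65 m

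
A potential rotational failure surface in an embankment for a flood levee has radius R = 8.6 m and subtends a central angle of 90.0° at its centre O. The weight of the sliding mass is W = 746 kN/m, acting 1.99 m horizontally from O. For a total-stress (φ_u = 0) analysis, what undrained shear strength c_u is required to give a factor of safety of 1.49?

c_u = 19.0 kPa

FS = c_u·L_a·R / (W·d), so c_u = FS·W·d / (L_a·R).
Arc length L_a = R·θ = 8.6·(90.0°·π/180) = 8.6·1.5708 = 13.51 m
c_u = 1.49·746·1.99 / (13.51·8.6) = 2212.0 / 116.18 = 19.04 kPa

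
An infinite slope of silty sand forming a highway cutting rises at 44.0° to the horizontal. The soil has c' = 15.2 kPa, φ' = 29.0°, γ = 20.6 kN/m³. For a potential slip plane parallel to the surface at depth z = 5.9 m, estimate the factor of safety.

FS = 0.82

For an infinite slope with a slip plane parallel to the surface (no pore pressure): FS = [c' + γz cos²β tanφ'] / [γz sinβ cosβ].
γz = 20.6·5.9 = 121.54 kN/m²
Numerator = 15.2 + 121.54·cos²44.0°·tan29.0° = 15.2 + 121.54·0.5174·0.5543 = 50.061 kPa
Denominator = 121.54·sin44.0°·cos44.0° = 121.54·0.6947·0.7193 = 60.733 kPa
FS = 50.061 / 60.733 = 0.824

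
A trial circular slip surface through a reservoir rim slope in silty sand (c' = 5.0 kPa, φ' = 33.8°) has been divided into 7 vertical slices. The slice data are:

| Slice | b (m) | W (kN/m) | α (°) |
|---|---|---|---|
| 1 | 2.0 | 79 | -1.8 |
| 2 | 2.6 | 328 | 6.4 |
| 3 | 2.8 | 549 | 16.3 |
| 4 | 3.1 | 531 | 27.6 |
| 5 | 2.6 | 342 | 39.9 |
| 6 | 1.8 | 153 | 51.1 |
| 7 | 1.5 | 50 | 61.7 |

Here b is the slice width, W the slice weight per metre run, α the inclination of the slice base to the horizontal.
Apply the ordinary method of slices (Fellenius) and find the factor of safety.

Ordinary method of slices: FS = Σ[c'·Δl_i + (W_i cosα_i)·tanφ'] / Σ W_i sinα_i, with Δl_i = b_i / cosα_i.
Slice 1: Δl = 2.0/cos(-1.8°) = 2.001 m; N'_1 = 79·cos(-1.8°) = 79.0; c'Δl = 10.00; W sinα = -2.5
Slice 2: Δl = 2.6/cos6.4° = 2.616 m; N'_2 = 328·cos6.4° = 326.0; c'Δl = 13.08; W sinα = 36.6
Slice 3: Δl = 2.8/cos16.3° = 2.917 m; N'_3 = 549·cos16.3° = 526.9; c'Δl = 14.59; W sinα = 154.1
Slice 4: Δl = 3.1/cos27.6° = 3.498 m; N'_4 = 531·cos27.6° = 470.6; c'Δl = 17.49; W sinα = 246.0
Slice 5: Δl = 2.6/cos39.9° = 3.389 m; N'_5 = 342·cos39.9° = 262.4; c'Δl = 16.95; W sinα = 219.4
Slice 6: Δl = 1.8/cos51.1° = 2.866 m; N'_6 = 153·cos51.1° = 96.1; c'Δl = 14.33; W sinα = 119.1
Slice 7: Δl = 1.5/cos61.7° = 3.164 m; N'_7 = 50·cos61.7° = 23.7; c'Δl = 15.82; W sinα = 44.0
Σc'Δl = 102.3 kN/m; ΣN' = 1784.6 kN/m; ΣW sinα = 816.6 kN/m
Resisting = 102.3 + 1784.6·tan33.8° = 102.3 + 1194.7 = 1296.9 kN/m
FS = 1296.9 / 816.6 = 1.588

FS = 1.59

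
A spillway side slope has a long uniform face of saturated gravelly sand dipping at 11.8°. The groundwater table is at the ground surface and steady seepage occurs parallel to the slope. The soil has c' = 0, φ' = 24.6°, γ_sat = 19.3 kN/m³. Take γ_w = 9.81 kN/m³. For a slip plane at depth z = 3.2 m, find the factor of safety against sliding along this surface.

With seepage parallel to the slope and the water table at the surface, the effective normal stress on the slip plane uses the buoyant unit weight γ' = γ_sat − γ_w while the driving shear stress uses γ_sat:
FS = [c' + γ' z cos²β tanφ'] / [γ_sat z sinβ cosβ]
(For c' = 0 this reduces to FS = (γ'/γ_sat)·tanφ'/tanβ.)
γ' = 19.3 − 9.81 = 9.49 kN/m³
Numerator = 0.0 + 9.49·3.2·cos²11.8°·tan24.6° = 0.0 + 9.49·3.2·0.9582·0.4578 = 13.322 kPa
Denominator = 19.3·3.2·sin11.8°·cos11.8° = 19.3·3.2·0.2045·0.9789 = 12.363 kPa
FS = 13.322 / 12.363 = 1.078

FS = 1.08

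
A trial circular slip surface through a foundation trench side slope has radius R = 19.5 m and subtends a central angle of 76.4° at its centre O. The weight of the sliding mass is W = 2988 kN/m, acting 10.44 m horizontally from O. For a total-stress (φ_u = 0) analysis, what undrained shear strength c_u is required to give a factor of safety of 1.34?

FS = c_u·L_a·R / (W·d), so c_u = FS·W·d / (L_a·R).
Arc length L_a = R·θ = 19.5·(76.4°·π/180) = 19.5·1.3334 = 26.00 m
c_u = 1.34·2988·10.44 / (26.00·19.5) = 41800.9 / 507.04 = 82.44 kPa

c_u = 82.4 kPa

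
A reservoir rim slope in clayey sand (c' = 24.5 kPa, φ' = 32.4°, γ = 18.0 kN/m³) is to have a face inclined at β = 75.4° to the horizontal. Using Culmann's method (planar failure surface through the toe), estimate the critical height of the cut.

Culmann's analysis gives the critical failure plane at α_cr = (β + φ')/2 = (75.4 + 32.4)/2 = 53.9°, and the critical height
H_c = (4c'/γ) · sinβ cosφ' / [1 − cos(β − φ')]
    = (4·24.5/18.0) · sin75.4°·cos32.4° / [1 − cos(43.0°)]
    = 5.444 · 0.9677·0.8443 / [1 − 0.7314]
    = 5.444 · 0.8171 / 0.2686
    = 16.56 m

H_c = 16.56 m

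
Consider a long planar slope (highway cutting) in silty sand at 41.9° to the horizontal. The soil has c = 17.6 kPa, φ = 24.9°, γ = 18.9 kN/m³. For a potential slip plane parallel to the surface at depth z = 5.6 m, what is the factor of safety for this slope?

FS = 0.85

For an infinite slope with a slip plane parallel to the surface (no pore pressure): FS = [c + γz cos²β tanφ] / [γz sinβ cosβ].
γz = 18.9·5.6 = 105.84 kN/m²
Numerator = 17.6 + 105.84·cos²41.9°·tan24.9° = 17.6 + 105.84·0.5540·0.4642 = 44.818 kPa
Denominator = 105.84·sin41.9°·cos41.9° = 105.84·0.6678·0.7443 = 52.610 kPa
FS = 44.818 / 52.610 = 0.852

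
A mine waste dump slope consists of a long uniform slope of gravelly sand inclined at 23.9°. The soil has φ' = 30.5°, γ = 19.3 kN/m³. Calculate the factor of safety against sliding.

FS = 1.33

For a dry cohesionless infinite slope the factor of safety is FS = tanφ' / tanβ.
FS = tan30.5° / tan23.9° = 0.5890 / 0.4431 = 1.329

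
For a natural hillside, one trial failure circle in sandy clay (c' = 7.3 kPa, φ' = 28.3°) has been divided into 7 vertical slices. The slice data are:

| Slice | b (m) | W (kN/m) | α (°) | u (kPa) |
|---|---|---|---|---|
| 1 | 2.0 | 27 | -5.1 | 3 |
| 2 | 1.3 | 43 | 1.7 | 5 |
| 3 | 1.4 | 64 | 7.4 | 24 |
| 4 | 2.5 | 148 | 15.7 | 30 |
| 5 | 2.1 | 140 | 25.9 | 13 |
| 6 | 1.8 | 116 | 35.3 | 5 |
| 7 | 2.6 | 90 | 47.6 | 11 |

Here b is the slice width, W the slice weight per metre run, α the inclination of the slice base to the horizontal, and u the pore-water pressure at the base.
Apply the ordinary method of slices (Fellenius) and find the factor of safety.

Ordinary method of slices: FS = Σ[c'·Δl_i + (W_i cosα_i − u_i·Δl_i)·tanφ'] / Σ W_i sinα_i, with Δl_i = b_i / cosα_i.
Slice 1: Δl = 2.0/cos(-5.1°) = 2.008 m; N'_1 = 27·cos(-5.1°) − 3·2.008 = 20.9; c'Δl = 14.66; W sinα = -2.4
Slice 2: Δl = 1.3/cos1.7° = 1.301 m; N'_2 = 43·cos1.7° − 5·1.301 = 36.5; c'Δl = 9.49; W sinα = 1.3
Slice 3: Δl = 1.4/cos7.4° = 1.412 m; N'_3 = 64·cos7.4° − 24·1.412 = 29.6; c'Δl = 10.31; W sinα = 8.2
Slice 4: Δl = 2.5/cos15.7° = 2.597 m; N'_4 = 148·cos15.7° − 30·2.597 = 64.6; c'Δl = 18.96; W sinα = 40.0
Slice 5: Δl = 2.1/cos25.9° = 2.334 m; N'_5 = 140·cos25.9° − 13·2.334 = 95.6; c'Δl = 17.04; W sinα = 61.2
Slice 6: Δl = 1.8/cos35.3° = 2.206 m; N'_6 = 116·cos35.3° − 5·2.206 = 83.6; c'Δl = 16.10; W sinα = 67.0
Slice 7: Δl = 2.6/cos47.6° = 3.856 m; N'_7 = 90·cos47.6° − 11·3.856 = 18.3; c'Δl = 28.15; W sinα = 66.5
Σc'Δl = 114.7 kN/m; ΣN' = 349.0 kN/m; ΣW sinα = 241.8 kN/m
Resisting = 114.7 + 349.0·tan28.3° = 114.7 + 187.9 = 302.6 kN/m
FS = 302.6 / 241.8 = 1.252

FS = 1.25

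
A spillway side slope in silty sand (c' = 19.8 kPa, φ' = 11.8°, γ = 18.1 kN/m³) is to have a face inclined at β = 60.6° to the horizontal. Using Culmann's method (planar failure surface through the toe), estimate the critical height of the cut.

Culmann's analysis gives the critical failure plane at α_cr = (β + φ')/2 = (60.6 + 11.8)/2 = 36.2°, and the critical height
H_c = (4c'/γ) · sinβ cosφ' / [1 − cos(β − φ')]
    = (4·19.8/18.1) · sin60.6°·cos11.8° / [1 − cos(48.8°)]
    = 4.376 · 0.8712·0.9789 / [1 − 0.6587]
    = 4.376 · 0.8528 / 0.3413
    = 10.93 m

H_c = 10.93 m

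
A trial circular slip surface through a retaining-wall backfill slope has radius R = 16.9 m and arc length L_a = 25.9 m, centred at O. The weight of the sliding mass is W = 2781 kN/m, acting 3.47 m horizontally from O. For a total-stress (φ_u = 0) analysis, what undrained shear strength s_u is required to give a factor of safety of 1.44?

s_u = 31.7 kPa

FS = s_u·L_a·R / (W·d), so s_u = FS·W·d / (L_a·R).
s_u = 1.44·2781·3.47 / (25.90·16.9) = 13896.1 / 437.71 = 31.75 kPa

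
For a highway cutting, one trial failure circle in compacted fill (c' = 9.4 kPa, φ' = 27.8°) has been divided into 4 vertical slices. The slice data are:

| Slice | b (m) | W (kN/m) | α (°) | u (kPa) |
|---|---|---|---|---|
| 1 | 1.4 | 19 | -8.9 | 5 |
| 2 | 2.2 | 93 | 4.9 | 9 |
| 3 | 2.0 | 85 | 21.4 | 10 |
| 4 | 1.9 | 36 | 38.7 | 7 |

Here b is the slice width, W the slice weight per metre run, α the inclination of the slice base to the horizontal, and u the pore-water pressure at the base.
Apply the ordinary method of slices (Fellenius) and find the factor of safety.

Ordinary method of slices: FS = Σ[c'·Δl_i + (W_i cosα_i − u_i·Δl_i)·tanφ'] / Σ W_i sinα_i, with Δl_i = b_i / cosα_i.
Slice 1: Δl = 1.4/cos(-8.9°) = 1.417 m; N'_1 = 19·cos(-8.9°) − 5·1.417 = 11.7; c'Δl = 13.32; W sinα = -2.9
Slice 2: Δl = 2.2/cos4.9° = 2.208 m; N'_2 = 93·cos4.9° − 9·2.208 = 72.8; c'Δl = 20.76; W sinα = 7.9
Slice 3: Δl = 2.0/cos21.4° = 2.148 m; N'_3 = 85·cos21.4° − 10·2.148 = 57.7; c'Δl = 20.19; W sinα = 31.0
Slice 4: Δl = 1.9/cos38.7° = 2.435 m; N'_4 = 36·cos38.7° − 7·2.435 = 11.1; c'Δl = 22.88; W sinα = 22.5
Σc'Δl = 77.2 kN/m; ΣN' = 153.2 kN/m; ΣW sinα = 58.5 kN/m
Resisting = 77.2 + 153.2·tan27.8° = 77.2 + 80.8 = 157.9 kN/m
FS = 157.9 / 58.5 = 2.698

FS = 2.70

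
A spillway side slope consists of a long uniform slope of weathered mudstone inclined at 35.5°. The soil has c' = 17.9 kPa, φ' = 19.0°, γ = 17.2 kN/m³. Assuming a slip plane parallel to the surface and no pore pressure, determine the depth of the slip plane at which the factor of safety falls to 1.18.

Setting FS = 1.18 in FS = [c' + γz cos²β tanφ'] / [γz sinβ cosβ] and solving for z:
z = c' / [γ cosβ (FS·sinβ − cosβ·tanφ')]
  = 17.9 / [17.2·cos35.5°·(1.18·sin35.5° − cos35.5°·tan19.0°)]
  = 17.9 / [17.2·0.8141·(1.18·0.5807 − 0.8141·0.3443)]
  = 17.9 / 5.6698 = 3.157 m

z = 3.16 m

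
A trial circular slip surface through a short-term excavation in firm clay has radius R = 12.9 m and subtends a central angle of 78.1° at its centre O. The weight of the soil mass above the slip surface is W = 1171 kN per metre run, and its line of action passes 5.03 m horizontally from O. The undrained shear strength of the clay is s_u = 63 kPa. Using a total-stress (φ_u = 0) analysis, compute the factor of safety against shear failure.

Taking moments about the centre O, the resisting moment is provided by the undrained shear strength acting along the arc:
Arc length L_a = R·θ = 12.9·(78.1°·π/180) = 12.9·1.3631 = 17.58 m
M_R = s_u·L_a·R = 63·17.58·12.9 = 14290.5 kN·m/m
M_D = W·d = 1171·5.03 = 5890.1 kN·m/m
FS = M_R / M_D = 14290.5 / 5890.1 = 2.426

FS = 2.43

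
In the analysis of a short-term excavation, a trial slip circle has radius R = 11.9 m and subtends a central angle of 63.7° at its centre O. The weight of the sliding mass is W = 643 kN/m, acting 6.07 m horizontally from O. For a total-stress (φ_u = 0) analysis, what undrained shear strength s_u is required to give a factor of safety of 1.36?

s_u = 33.7 kPa

FS = s_u·L_a·R / (W·d), so s_u = FS·W·d / (L_a·R).
Arc length L_a = R·θ = 11.9·(63.7°·π/180) = 11.9·1.1118 = 13.23 m
s_u = 1.36·643·6.07 / (13.23·11.9) = 5308.1 / 157.44 = 33.72 kPa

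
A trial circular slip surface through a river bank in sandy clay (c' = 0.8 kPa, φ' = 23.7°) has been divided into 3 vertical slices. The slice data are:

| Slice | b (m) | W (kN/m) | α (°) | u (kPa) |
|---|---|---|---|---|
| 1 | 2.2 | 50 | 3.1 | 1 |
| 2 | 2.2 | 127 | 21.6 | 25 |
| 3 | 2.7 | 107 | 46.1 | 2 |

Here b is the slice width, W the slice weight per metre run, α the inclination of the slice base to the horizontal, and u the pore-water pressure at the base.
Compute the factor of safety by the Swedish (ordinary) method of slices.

Ordinary method of slices: FS = Σ[c'·Δl_i + (W_i cosα_i − u_i·Δl_i)·tanφ'] / Σ W_i sinα_i, with Δl_i = b_i / cosα_i.
Slice 1: Δl = 2.2/cos3.1° = 2.203 m; N'_1 = 50·cos3.1° − 1·2.203 = 47.7; c'Δl = 1.76; W sinα = 2.7
Slice 2: Δl = 2.2/cos21.6° = 2.366 m; N'_2 = 127·cos21.6° − 25·2.366 = 58.9; c'Δl = 1.89; W sinα = 46.8
Slice 3: Δl = 2.7/cos46.1° = 3.894 m; N'_3 = 107·cos46.1° − 2·3.894 = 66.4; c'Δl = 3.12; W sinα = 77.1
Σc'Δl = 6.8 kN/m; ΣN' = 173.1 kN/m; ΣW sinα = 126.6 kN/m
Resisting = 6.8 + 173.1·tan23.7° = 6.8 + 76.0 = 82.7 kN/m
FS = 82.7 / 126.6 = 0.654

FS = 0.65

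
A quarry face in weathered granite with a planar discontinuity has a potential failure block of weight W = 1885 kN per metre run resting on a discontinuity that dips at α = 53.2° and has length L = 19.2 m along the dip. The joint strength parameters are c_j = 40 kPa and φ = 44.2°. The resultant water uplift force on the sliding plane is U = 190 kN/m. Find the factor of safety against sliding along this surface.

FS = 1.11

Resolving the block weight along and normal to the plane and applying the Mohr–Coulomb strength on the joint:
N' = W cosα − U = 1885·cos53.2° − 190 = 939.2 kN/m
Driving force T = W sinα = 1885·sin53.2° = 1509.4 kN/m
Resisting force R = c_j·L + N'·tanφ = 40·19.2 + 939.2·tan44.2° = 768.0 + 913.3 = 1681.3 kN/m
FS = R / T = 1681.3 / 1509.4 = 1.114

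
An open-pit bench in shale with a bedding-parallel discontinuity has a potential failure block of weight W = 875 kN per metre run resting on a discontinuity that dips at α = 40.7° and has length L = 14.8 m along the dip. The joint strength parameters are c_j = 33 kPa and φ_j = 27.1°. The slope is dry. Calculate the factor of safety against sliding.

Resolving the block weight along and normal to the plane and applying the Mohr–Coulomb strength on the joint:
N' = W cosα = 875·cos40.7° = 663.4 kN/m
Driving force T = W sinα = 875·sin40.7° = 570.6 kN/m
Resisting force R = c_j·L + N'·tanφ_j = 33·14.8 + 663.4·tan27.1° = 488.4 + 339.5 = 827.9 kN/m
FS = R / T = 827.9 / 570.6 = 1.451

FS = 1.45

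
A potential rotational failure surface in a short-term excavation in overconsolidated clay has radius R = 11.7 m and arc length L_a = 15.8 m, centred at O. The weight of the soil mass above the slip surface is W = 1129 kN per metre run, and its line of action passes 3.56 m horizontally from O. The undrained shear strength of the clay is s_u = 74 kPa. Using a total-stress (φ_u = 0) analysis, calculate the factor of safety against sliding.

Taking moments about the centre O, the resisting moment is provided by the undrained shear strength acting along the arc:
M_R = s_u·L_a·R = 74·15.80·11.7 = 13679.6 kN·m/m
M_D = W·d = 1129·3.56 = 4019.2 kN·m/m
FS = M_R / M_D = 13679.6 / 4019.2 = 3.404

FS = 3.40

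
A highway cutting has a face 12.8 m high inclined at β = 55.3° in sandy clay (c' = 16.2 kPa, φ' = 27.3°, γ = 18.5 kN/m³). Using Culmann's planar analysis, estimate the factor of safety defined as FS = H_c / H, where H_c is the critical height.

H_c = (4c'/γ) · sinβ cosφ' / [1 − cos(β − φ')]
    = (4·16.2/18.5) · sin55.3°·cos27.3° / [1 − cos28.0°]
    = 3.503 · 0.7306 / 0.1171 = 21.86 m
FS = H_c / H = 21.86 / 12.8 = 1.708

FS = 1.71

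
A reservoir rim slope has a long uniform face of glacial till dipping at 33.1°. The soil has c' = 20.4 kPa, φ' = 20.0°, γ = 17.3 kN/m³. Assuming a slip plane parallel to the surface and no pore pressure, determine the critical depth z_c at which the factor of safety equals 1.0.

z_c = 5.84 m

Setting FS = 1.00 in FS = [c' + γz cos²β tanφ'] / [γz sinβ cosβ] and solving for z:
z = c' / [γ cosβ (FS·sinβ − cosβ·tanφ')]
  = 20.4 / [17.3·cos33.1°·(1.00·sin33.1° − cos33.1°·tan20.0°)]
  = 20.4 / [17.3·0.8377·(1.00·0.5461 − 0.8377·0.3640)]
  = 20.4 / 3.4956 = 5.836 m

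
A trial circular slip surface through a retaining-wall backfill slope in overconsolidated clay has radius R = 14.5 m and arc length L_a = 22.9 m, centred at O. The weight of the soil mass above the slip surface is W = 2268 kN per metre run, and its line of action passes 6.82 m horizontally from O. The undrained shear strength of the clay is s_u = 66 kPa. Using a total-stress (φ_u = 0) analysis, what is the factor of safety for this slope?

Taking moments about the centre O, the resisting moment is provided by the undrained shear strength acting along the arc:
M_R = s_u·L_a·R = 66·22.90·14.5 = 21915.3 kN·m/m
M_D = W·d = 2268·6.82 = 15467.8 kN·m/m
FS = M_R / M_D = 21915.3 / 15467.8 = 1.417

FS = 1.42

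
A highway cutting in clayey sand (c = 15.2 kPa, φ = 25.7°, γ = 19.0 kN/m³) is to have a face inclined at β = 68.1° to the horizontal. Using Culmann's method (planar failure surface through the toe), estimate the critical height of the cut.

H_c = 10.23 m

Culmann's analysis gives the critical failure plane at α_cr = (β + φ)/2 = (68.1 + 25.7)/2 = 46.9°, and the critical height
H_c = (4c/γ) · sinβ cosφ / [1 − cos(β − φ)]
    = (4·15.2/19.0) · sin68.1°·cos25.7° / [1 − cos(42.4°)]
    = 3.200 · 0.9278·0.9011 / [1 − 0.7385]
    = 3.200 · 0.8361 / 0.2615
    = 10.23 m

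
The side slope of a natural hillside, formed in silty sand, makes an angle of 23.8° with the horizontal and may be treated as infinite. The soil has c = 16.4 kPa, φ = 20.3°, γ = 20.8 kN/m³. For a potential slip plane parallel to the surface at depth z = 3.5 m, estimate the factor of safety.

FS = 1.45

For an infinite slope with a slip plane parallel to the surface (no pore pressure): FS = [c + γz cos²β tanφ] / [γz sinβ cosβ].
γz = 20.8·3.5 = 72.80 kN/m²
Numerator = 16.4 + 72.80·cos²23.8°·tan20.3° = 16.4 + 72.80·0.8372·0.3699 = 38.944 kPa
Denominator = 72.80·sin23.8°·cos23.8° = 72.80·0.4035·0.9150 = 26.880 kPa
FS = 38.944 / 26.880 = 1.449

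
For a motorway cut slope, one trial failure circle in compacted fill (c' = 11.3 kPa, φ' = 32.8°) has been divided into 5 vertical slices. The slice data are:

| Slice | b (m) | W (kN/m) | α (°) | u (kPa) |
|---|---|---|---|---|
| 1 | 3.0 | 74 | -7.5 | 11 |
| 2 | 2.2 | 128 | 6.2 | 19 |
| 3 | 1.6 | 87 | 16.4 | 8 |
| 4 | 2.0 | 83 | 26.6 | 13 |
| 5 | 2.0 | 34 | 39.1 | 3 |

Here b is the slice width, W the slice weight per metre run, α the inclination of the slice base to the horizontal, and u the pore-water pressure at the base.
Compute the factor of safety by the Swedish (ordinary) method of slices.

FS = 3.43

Ordinary method of slices: FS = Σ[c'·Δl_i + (W_i cosα_i − u_i·Δl_i)·tanφ'] / Σ W_i sinα_i, with Δl_i = b_i / cosα_i.
Slice 1: Δl = 3.0/cos(-7.5°) = 3.026 m; N'_1 = 74·cos(-7.5°) − 11·3.026 = 40.1; c'Δl = 34.19; W sinα = -9.7
Slice 2: Δl = 2.2/cos6.2° = 2.213 m; N'_2 = 128·cos6.2° − 19·2.213 = 85.2; c'Δl = 25.01; W sinα = 13.8
Slice 3: Δl = 1.6/cos16.4° = 1.668 m; N'_3 = 87·cos16.4° − 8·1.668 = 70.1; c'Δl = 18.85; W sinα = 24.6
Slice 4: Δl = 2.0/cos26.6° = 2.237 m; N'_4 = 83·cos26.6° − 13·2.237 = 45.1; c'Δl = 25.28; W sinα = 37.2
Slice 5: Δl = 2.0/cos39.1° = 2.577 m; N'_5 = 34·cos39.1° − 3·2.577 = 18.7; c'Δl = 29.12; W sinα = 21.4
Σc'Δl = 132.4 kN/m; ΣN' = 259.2 kN/m; ΣW sinα = 87.3 kN/m
Resisting = 132.4 + 259.2·tan32.8° = 132.4 + 167.0 = 299.5 kN/m
FS = 299.5 / 87.3 = 3.429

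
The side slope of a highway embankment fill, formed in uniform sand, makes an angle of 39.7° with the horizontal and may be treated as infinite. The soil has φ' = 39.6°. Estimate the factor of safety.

For a dry cohesionless infinite slope the factor of safety is FS = tanφ' / tanβ.
FS = tan39.6° / tan39.7° = 0.8273 / 0.8302 = 0.996

FS = 1.00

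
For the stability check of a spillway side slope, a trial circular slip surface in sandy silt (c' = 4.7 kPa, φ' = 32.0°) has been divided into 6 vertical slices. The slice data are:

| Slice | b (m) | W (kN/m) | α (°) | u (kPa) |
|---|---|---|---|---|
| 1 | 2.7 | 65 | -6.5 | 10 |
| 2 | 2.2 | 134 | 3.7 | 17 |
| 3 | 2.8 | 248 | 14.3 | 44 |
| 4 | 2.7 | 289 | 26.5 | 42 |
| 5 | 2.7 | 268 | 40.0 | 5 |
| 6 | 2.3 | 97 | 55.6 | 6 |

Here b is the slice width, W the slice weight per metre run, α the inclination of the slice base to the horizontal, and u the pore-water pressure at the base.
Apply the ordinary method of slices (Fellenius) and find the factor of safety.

FS = 1.04

Ordinary method of slices: FS = Σ[c'·Δl_i + (W_i cosα_i − u_i·Δl_i)·tanφ'] / Σ W_i sinα_i, with Δl_i = b_i / cosα_i.
Slice 1: Δl = 2.7/cos(-6.5°) = 2.717 m; N'_1 = 65·cos(-6.5°) − 10·2.717 = 37.4; c'Δl = 12.77; W sinα = -7.4
Slice 2: Δl = 2.2/cos3.7° = 2.205 m; N'_2 = 134·cos3.7° − 17·2.205 = 96.2; c'Δl = 10.36; W sinα = 8.6
Slice 3: Δl = 2.8/cos14.3° = 2.890 m; N'_3 = 248·cos14.3° − 44·2.890 = 113.2; c'Δl = 13.58; W sinα = 61.3
Slice 4: Δl = 2.7/cos26.5° = 3.017 m; N'_4 = 289·cos26.5° − 42·3.017 = 131.9; c'Δl = 14.18; W sinα = 129.0
Slice 5: Δl = 2.7/cos40.0° = 3.525 m; N'_5 = 268·cos40.0° − 5·3.525 = 187.7; c'Δl = 16.57; W sinα = 172.3
Slice 6: Δl = 2.3/cos55.6° = 4.071 m; N'_6 = 97·cos55.6° − 6·4.071 = 30.4; c'Δl = 19.13; W sinα = 80.0
Σc'Δl = 86.6 kN/m; ΣN' = 596.8 kN/m; ΣW sinα = 443.8 kN/m
Resisting = 86.6 + 596.8·tan32.0° = 86.6 + 372.9 = 459.5 kN/m
FS = 459.5 / 443.8 = 1.035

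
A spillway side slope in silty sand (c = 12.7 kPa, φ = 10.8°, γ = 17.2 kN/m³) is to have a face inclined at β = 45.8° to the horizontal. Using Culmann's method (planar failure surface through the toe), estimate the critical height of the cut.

Culmann's analysis gives the critical failure plane at α_cr = (β + φ)/2 = (45.8 + 10.8)/2 = 28.3°, and the critical height
H_c = (4c/γ) · sinβ cosφ / [1 − cos(β − φ)]
    = (4·12.7/17.2) · sin45.8°·cos10.8° / [1 − cos(35.0°)]
    = 2.953 · 0.7169·0.9823 / [1 − 0.8192]
    = 2.953 · 0.7042 / 0.1808
    = 11.50 m

H_c = 11.50 m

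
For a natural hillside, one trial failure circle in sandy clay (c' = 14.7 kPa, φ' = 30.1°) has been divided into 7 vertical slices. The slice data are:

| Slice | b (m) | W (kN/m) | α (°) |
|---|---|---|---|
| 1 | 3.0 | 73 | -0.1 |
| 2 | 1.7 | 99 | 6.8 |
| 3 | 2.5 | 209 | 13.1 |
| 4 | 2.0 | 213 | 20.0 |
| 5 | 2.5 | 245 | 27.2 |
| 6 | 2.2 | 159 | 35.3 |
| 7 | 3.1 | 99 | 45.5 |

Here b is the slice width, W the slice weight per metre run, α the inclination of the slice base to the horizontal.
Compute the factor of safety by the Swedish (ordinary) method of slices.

Ordinary method of slices: FS = Σ[c'·Δl_i + (W_i cosα_i)·tanφ'] / Σ W_i sinα_i, with Δl_i = b_i / cosα_i.
Slice 1: Δl = 3.0/cos(-0.1°) = 3.000 m; N'_1 = 73·cos(-0.1°) = 73.0; c'Δl = 44.10; W sinα = -0.1
Slice 2: Δl = 1.7/cos6.8° = 1.712 m; N'_2 = 99·cos6.8° = 98.3; c'Δl = 25.17; W sinα = 11.7
Slice 3: Δl = 2.5/cos13.1° = 2.567 m; N'_3 = 209·cos13.1° = 203.6; c'Δl = 37.73; W sinα = 47.4
Slice 4: Δl = 2.0/cos20.0° = 2.128 m; N'_4 = 213·cos20.0° = 200.2; c'Δl = 31.29; W sinα = 72.9
Slice 5: Δl = 2.5/cos27.2° = 2.811 m; N'_5 = 245·cos27.2° = 217.9; c'Δl = 41.32; W sinα = 112.0
Slice 6: Δl = 2.2/cos35.3° = 2.696 m; N'_6 = 159·cos35.3° = 129.8; c'Δl = 39.63; W sinα = 91.9
Slice 7: Δl = 3.1/cos45.5° = 4.423 m; N'_7 = 99·cos45.5° = 69.4; c'Δl = 65.02; W sinα = 70.6
Σc'Δl = 284.2 kN/m; ΣN' = 992.1 kN/m; ΣW sinα = 406.3 kN/m
Resisting = 284.2 + 992.1·tan30.1° = 284.2 + 575.1 = 859.3 kN/m
FS = 859.3 / 406.3 = 2.115

FS = 2.12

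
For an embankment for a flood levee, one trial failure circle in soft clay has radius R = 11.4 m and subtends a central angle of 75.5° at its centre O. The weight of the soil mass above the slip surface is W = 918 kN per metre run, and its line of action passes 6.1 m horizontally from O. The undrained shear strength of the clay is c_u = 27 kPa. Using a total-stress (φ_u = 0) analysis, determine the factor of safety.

Taking moments about the centre O, the resisting moment is provided by the undrained shear strength acting along the arc:
Arc length L_a = R·θ = 11.4·(75.5°·π/180) = 11.4·1.3177 = 15.02 m
M_R = c_u·L_a·R = 27·15.02·11.4 = 4623.8 kN·m/m
M_D = W·d = 918·6.1 = 5599.8 kN·m/m
FS = M_R / M_D = 4623.8 / 5599.8 = 0.826

FS = 0.83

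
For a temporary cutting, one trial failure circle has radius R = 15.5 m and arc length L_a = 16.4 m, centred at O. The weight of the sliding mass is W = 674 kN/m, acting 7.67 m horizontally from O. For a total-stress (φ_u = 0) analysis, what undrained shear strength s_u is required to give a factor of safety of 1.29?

s_u = 26.2 kPa

FS = s_u·L_a·R / (W·d), so s_u = FS·W·d / (L_a·R).
s_u = 1.29·674·7.67 / (16.40·15.5) = 6668.8 / 254.20 = 26.23 kPa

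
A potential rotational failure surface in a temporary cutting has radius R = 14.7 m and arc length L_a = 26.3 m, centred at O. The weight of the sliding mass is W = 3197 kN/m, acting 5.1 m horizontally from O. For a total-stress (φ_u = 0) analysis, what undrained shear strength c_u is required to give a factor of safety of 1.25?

FS = c_u·L_a·R / (W·d), so c_u = FS·W·d / (L_a·R).
c_u = 1.25·3197·5.1 / (26.30·14.7) = 20380.9 / 386.61 = 52.72 kPa

c_u = 52.7 kPa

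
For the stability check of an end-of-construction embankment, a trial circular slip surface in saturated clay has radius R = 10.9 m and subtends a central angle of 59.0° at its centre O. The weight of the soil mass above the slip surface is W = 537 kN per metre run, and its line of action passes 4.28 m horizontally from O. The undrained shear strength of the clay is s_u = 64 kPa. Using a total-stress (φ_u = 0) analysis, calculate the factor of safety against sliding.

FS = 3.41

Taking moments about the centre O, the resisting moment is provided by the undrained shear strength acting along the arc:
Arc length L_a = R·θ = 10.9·(59.0°·π/180) = 10.9·1.0297 = 11.22 m
M_R = s_u·L_a·R = 64·11.22·10.9 = 7830.0 kN·m/m
M_D = W·d = 537·4.28 = 2298.4 kN·m/m
FS = M_R / M_D = 7830.0 / 2298.4 = 3.407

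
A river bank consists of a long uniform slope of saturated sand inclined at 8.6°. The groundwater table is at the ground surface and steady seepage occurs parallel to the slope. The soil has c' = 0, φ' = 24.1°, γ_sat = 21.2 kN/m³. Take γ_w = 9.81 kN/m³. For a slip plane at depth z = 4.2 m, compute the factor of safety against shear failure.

FS = 1.59

With seepage parallel to the slope and the water table at the surface, the effective normal stress on the slip plane uses the buoyant unit weight γ' = γ_sat − γ_w while the driving shear stress uses γ_sat:
FS = [c' + γ' z cos²β tanφ'] / [γ_sat z sinβ cosβ]
(For c' = 0 this reduces to FS = (γ'/γ_sat)·tanφ'/tanβ.)
γ' = 21.2 − 9.81 = 11.39 kN/m³
Numerator = 0.0 + 11.39·4.2·cos²8.6°·tan24.1° = 0.0 + 11.39·4.2·0.9776·0.4473 = 20.920 kPa
Denominator = 21.2·4.2·sin8.6°·cos8.6° = 21.2·4.2·0.1495·0.9888 = 13.165 kPa
FS = 20.920 / 13.165 = 1.589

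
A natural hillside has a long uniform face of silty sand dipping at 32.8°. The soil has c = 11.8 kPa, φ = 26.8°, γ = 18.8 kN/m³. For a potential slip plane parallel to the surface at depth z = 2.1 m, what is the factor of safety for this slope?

For an infinite slope with a slip plane parallel to the surface (no pore pressure): FS = [c + γz cos²β tanφ] / [γz sinβ cosβ].
γz = 18.8·2.1 = 39.48 kN/m²
Numerator = 11.8 + 39.48·cos²32.8°·tan26.8° = 11.8 + 39.48·0.7066·0.5051 = 25.891 kPa
Denominator = 39.48·sin32.8°·cos32.8° = 39.48·0.5417·0.8406 = 17.977 kPa
FS = 25.891 / 17.977 = 1.440

FS = 1.44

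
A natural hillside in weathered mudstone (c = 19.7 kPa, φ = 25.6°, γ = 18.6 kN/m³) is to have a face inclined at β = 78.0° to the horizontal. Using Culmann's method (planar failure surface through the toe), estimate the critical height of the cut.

H_c = 9.59 m

Culmann's analysis gives the critical failure plane at α_cr = (β + φ)/2 = (78.0 + 25.6)/2 = 51.8°, and the critical height
H_c = (4c/γ) · sinβ cosφ / [1 − cos(β − φ)]
    = (4·19.7/18.6) · sin78.0°·cos25.6° / [1 − cos(52.4°)]
    = 4.237 · 0.9781·0.9018 / [1 − 0.6101]
    = 4.237 · 0.8821 / 0.3899
    = 9.59 m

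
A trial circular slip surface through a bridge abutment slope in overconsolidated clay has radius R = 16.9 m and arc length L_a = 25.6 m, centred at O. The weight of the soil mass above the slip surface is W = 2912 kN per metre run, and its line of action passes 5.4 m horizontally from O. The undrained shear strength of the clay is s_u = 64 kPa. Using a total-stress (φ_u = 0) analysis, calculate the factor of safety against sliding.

Taking moments about the centre O, the resisting moment is provided by the undrained shear strength acting along the arc:
M_R = s_u·L_a·R = 64·25.60·16.9 = 27689.0 kN·m/m
M_D = W·d = 2912·5.4 = 15724.8 kN·m/m
FS = M_R / M_D = 27689.0 / 15724.8 = 1.761

FS = 1.76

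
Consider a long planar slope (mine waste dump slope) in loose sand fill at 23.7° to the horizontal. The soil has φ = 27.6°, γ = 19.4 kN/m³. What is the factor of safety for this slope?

For a dry cohesionless infinite slope the factor of safety is FS = tanφ / tanβ.
FS = tan27.6° / tan23.7° = 0.5228 / 0.4390 = 1.191

FS = 1.19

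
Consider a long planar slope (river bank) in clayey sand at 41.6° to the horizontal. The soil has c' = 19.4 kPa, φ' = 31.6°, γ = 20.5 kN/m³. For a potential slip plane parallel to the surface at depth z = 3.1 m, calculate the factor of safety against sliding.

FS = 1.31

For an infinite slope with a slip plane parallel to the surface (no pore pressure): FS = [c' + γz cos²β tanφ'] / [γz sinβ cosβ].
γz = 20.5·3.1 = 63.55 kN/m²
Numerator = 19.4 + 63.55·cos²41.6°·tan31.6° = 19.4 + 63.55·0.5592·0.6152 = 41.263 kPa
Denominator = 63.55·sin41.6°·cos41.6° = 63.55·0.6639·0.7478 = 31.551 kPa
FS = 41.263 / 31.551 = 1.308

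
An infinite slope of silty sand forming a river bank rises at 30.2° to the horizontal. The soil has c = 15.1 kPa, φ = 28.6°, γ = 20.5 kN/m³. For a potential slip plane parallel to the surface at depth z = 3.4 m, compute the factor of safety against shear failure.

For an infinite slope with a slip plane parallel to the surface (no pore pressure): FS = [c + γz cos²β tanφ] / [γz sinβ cosβ].
γz = 20.5·3.4 = 69.70 kN/m²
Numerator = 15.1 + 69.70·cos²30.2°·tan28.6° = 15.1 + 69.70·0.7470·0.5452 = 43.486 kPa
Denominator = 69.70·sin30.2°·cos30.2° = 69.70·0.5030·0.8643 = 30.302 kPa
FS = 43.486 / 30.302 = 1.435

FS = 1.44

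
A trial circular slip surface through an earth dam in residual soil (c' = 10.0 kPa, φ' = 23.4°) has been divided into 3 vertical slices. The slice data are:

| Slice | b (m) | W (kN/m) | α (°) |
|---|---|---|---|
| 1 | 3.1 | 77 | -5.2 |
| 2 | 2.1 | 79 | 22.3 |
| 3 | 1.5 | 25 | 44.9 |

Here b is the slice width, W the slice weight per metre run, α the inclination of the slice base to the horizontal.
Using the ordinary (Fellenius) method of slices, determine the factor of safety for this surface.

Ordinary method of slices: FS = Σ[c'·Δl_i + (W_i cosα_i)·tanφ'] / Σ W_i sinα_i, with Δl_i = b_i / cosα_i.
Slice 1: Δl = 3.1/cos(-5.2°) = 3.113 m; N'_1 = 77·cos(-5.2°) = 76.7; c'Δl = 31.13; W sinα = -7.0
Slice 2: Δl = 2.1/cos22.3° = 2.270 m; N'_2 = 79·cos22.3° = 73.1; c'Δl = 22.70; W sinα = 30.0
Slice 3: Δl = 1.5/cos44.9° = 2.118 m; N'_3 = 25·cos44.9° = 17.7; c'Δl = 21.18; W sinα = 17.6
Σc'Δl = 75.0 kN/m; ΣN' = 167.5 kN/m; ΣW sinα = 40.6 kN/m
Resisting = 75.0 + 167.5·tan23.4° = 75.0 + 72.5 = 147.5 kN/m
FS = 147.5 / 40.6 = 3.628

FS = 3.63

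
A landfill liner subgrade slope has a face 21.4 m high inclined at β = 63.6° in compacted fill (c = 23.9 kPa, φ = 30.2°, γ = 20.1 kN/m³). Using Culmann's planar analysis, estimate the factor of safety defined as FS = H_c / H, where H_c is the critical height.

FS = 1.04

H_c = (4c/γ) · sinβ cosφ / [1 − cos(β − φ)]
    = (4·23.9/20.1) · sin63.6°·cos30.2° / [1 − cos33.4°]
    = 4.756 · 0.7741 / 0.1652 = 22.29 m
FS = H_c / H = 22.29 / 21.4 = 1.042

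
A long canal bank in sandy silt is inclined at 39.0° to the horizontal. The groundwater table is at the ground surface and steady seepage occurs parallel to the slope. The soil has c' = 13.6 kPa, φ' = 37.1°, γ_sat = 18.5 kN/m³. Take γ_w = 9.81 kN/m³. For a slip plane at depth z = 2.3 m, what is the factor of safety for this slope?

FS = 1.09

With seepage parallel to the slope and the water table at the surface, the effective normal stress on the slip plane uses the buoyant unit weight γ' = γ_sat − γ_w while the driving shear stress uses γ_sat:
FS = [c' + γ' z cos²β tanφ'] / [γ_sat z sinβ cosβ]
γ' = 18.5 − 9.81 = 8.69 kN/m³
Numerator = 13.6 + 8.69·2.3·cos²39.0°·tan37.1° = 13.6 + 8.69·2.3·0.6040·0.7563 = 22.729 kPa
Denominator = 18.5·2.3·sin39.0°·cos39.0° = 18.5·2.3·0.6293·0.7771 = 20.810 kPa
FS = 22.729 / 20.810 = 1.092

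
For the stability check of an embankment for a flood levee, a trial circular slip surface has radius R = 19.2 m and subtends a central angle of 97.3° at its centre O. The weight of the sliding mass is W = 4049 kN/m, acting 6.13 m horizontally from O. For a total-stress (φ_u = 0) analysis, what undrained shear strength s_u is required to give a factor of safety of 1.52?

FS = s_u·L_a·R / (W·d), so s_u = FS·W·d / (L_a·R).
Arc length L_a = R·θ = 19.2·(97.3°·π/180) = 19.2·1.6982 = 32.61 m
s_u = 1.52·4049·6.13 / (32.61·19.2) = 37727.0 / 626.03 = 60.26 kPa

s_u = 60.3 kPa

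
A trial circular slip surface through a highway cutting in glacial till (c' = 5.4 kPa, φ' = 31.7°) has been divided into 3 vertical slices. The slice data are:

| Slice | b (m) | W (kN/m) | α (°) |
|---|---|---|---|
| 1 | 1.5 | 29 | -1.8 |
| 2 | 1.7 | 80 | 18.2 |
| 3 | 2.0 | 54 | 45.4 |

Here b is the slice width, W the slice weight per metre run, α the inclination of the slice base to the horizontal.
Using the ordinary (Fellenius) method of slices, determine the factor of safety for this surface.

Ordinary method of slices: FS = Σ[c'·Δl_i + (W_i cosα_i)·tanφ'] / Σ W_i sinα_i, with Δl_i = b_i / cosα_i.
Slice 1: Δl = 1.5/cos(-1.8°) = 1.501 m; N'_1 = 29·cos(-1.8°) = 29.0; c'Δl = 8.10; W sinα = -0.9
Slice 2: Δl = 1.7/cos18.2° = 1.790 m; N'_2 = 80·cos18.2° = 76.0; c'Δl = 9.66; W sinα = 25.0
Slice 3: Δl = 2.0/cos45.4° = 2.848 m; N'_3 = 54·cos45.4° = 37.9; c'Δl = 15.38; W sinα = 38.4
Σc'Δl = 33.1 kN/m; ΣN' = 142.9 kN/m; ΣW sinα = 62.5 kN/m
Resisting = 33.1 + 142.9·tan31.7° = 33.1 + 88.3 = 121.4 kN/m
FS = 121.4 / 62.5 = 1.942

FS = 1.94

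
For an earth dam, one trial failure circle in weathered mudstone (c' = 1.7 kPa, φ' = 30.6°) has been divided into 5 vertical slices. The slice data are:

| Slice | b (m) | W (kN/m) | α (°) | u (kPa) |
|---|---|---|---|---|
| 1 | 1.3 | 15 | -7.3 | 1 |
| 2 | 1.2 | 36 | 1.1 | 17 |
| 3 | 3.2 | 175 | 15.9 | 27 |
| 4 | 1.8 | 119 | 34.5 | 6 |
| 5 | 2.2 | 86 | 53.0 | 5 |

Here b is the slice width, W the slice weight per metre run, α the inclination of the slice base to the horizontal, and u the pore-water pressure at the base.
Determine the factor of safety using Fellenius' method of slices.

Ordinary method of slices: FS = Σ[c'·Δl_i + (W_i cosα_i − u_i·Δl_i)·tanφ'] / Σ W_i sinα_i, with Δl_i = b_i / cosα_i.
Slice 1: Δl = 1.3/cos(-7.3°) = 1.311 m; N'_1 = 15·cos(-7.3°) − 1·1.311 = 13.6; c'Δl = 2.23; W sinα = -1.9
Slice 2: Δl = 1.2/cos1.1° = 1.200 m; N'_2 = 36·cos1.1° − 17·1.200 = 15.6; c'Δl = 2.04; W sinα = 0.7
Slice 3: Δl = 3.2/cos15.9° = 3.327 m; N'_3 = 175·cos15.9° − 27·3.327 = 78.5; c'Δl = 5.66; W sinα = 47.9
Slice 4: Δl = 1.8/cos34.5° = 2.184 m; N'_4 = 119·cos34.5° − 6·2.184 = 85.0; c'Δl = 3.71; W sinα = 67.4
Slice 5: Δl = 2.2/cos53.0° = 3.656 m; N'_5 = 86·cos53.0° − 5·3.656 = 33.5; c'Δl = 6.21; W sinα = 68.7
Σc'Δl = 19.9 kN/m; ΣN' = 226.1 kN/m; ΣW sinα = 182.8 kN/m
Resisting = 19.9 + 226.1·tan30.6° = 19.9 + 133.7 = 153.5 kN/m
FS = 153.5 / 182.8 = 0.840

FS = 0.84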